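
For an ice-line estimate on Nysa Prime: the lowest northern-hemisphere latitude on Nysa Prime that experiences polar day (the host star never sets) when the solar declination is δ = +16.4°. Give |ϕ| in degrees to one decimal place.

Polar day requires cos h₀ = −tan ϕ tan δ ≤ −1, i.e. tan ϕ tan δ ≥ 1.
The boundary is |tan ϕ| · |tan δ| = 1, so |ϕ| = 90° − |δ| = 90° − 16.4° = 73.6° in the northern hemisphere.

|ϕ| = 73.6°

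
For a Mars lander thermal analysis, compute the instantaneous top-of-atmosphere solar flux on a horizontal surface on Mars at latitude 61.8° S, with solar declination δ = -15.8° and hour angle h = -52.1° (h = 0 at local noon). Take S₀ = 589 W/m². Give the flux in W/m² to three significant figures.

cos θ_z = sin φ sin δ + cos φ cos δ cos h = 0.239962 + 0.279314 = 0.519276.
Flux = S₀ · cos θ_z = 589 × 0.519276 = 305.9 W/m².

306 W/m²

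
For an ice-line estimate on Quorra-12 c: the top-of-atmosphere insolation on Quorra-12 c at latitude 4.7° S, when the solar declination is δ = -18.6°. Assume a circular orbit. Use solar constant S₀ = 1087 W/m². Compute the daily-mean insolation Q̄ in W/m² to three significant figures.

Q̄ ≈ 341 W/m²

cos H₀ = −tan(-4.7°) tan(-18.600°) = -0.0277, H₀ = 1.5985 rad.
Bracket: H₀ sin φ sin δ + cos φ cos δ sin H₀ = 1.5985×-0.08194×-0.31896 + 0.99664×0.94777×0.99962 = 0.041778 + 0.944227 = 0.986005.
Q̄ = (S₀/π) × [bracket] = (1087/π) × 0.986005 = 341.2 W/m².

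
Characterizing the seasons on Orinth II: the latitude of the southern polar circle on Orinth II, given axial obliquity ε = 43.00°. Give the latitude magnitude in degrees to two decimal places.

The polar circle is the lowest latitude that experiences at least one full rotation of continuous darkness at the northern-summer solstice; it lies at |ϕ| = 90° − ε = 90° − 43.00° = 47.00°.

47.00°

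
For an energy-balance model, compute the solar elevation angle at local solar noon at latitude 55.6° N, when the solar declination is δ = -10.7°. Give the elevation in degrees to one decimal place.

23.7°

At local noon the hour angle is zero, so the zenith angle equals |φ − δ| = |+55.6° − (-10.700°)| = 66.300°.
Elevation = 90° − 66.300° = 23.7°.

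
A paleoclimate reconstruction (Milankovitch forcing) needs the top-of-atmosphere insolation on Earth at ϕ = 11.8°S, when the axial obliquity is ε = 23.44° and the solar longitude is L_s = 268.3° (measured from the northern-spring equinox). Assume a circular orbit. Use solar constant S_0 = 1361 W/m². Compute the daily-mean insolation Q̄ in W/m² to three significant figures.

Solar declination: sin δ = sin ε · sin L_s = sin 23.44° × sin 268.3° = -0.39761, so δ = -23.429°.
cos h₀ = −tan(-11.8°) tan(-23.429°) = -0.0905, h₀ = 1.6615 rad.
Bracket: h₀ sin ϕ sin δ + cos ϕ cos δ sin h₀ = 1.6615×-0.20450×-0.39761 + 0.97887×0.91755×0.99589 = 0.135099 + 0.894471 = 1.029570.
Q̄ = (S_0/π) × [bracket] = (1361/π) × 1.029570 = 446.0 W/m².

Q̄ ≈ 446 W/m²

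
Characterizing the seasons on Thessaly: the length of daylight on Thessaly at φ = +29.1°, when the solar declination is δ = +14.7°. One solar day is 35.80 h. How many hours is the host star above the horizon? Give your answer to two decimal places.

19.57 h

cos H₀ = −tan φ · tan δ = −tan(+29.1°) × tan(+14.700°) = -0.1460, so H₀ = 1.7173 rad = 98.40°.
Daylight = 2H₀/(2π) × 35.80 h = (1.7173/π) × 35.80 = 19.57 h.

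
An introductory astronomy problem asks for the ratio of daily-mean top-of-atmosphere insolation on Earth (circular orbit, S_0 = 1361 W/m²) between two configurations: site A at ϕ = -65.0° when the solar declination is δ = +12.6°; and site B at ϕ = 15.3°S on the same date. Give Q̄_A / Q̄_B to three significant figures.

— Configuration A (ϕ=-65.0°):
cos h₀ = −tan(-65.0°) tan(+12.600°) = 0.4794, h₀ = 1.0709 rad.
Bracket: h₀ sin ϕ sin δ + cos ϕ cos δ sin h₀ = 1.0709×-0.90631×0.21814 + 0.42262×0.97592×0.87762 = -0.211720 + 0.361968 = 0.150248.
Q̄ = (S_0/π) × [bracket] = (1361/π) × 0.150248 = 65.090 W/m².
— Configuration B (ϕ=-15.3°):
cos h₀ = −tan(-15.3°) tan(+12.600°) = 0.0611, h₀ = 1.5096 rad.
Bracket: h₀ sin ϕ sin δ + cos ϕ cos δ sin h₀ = 1.5096×-0.26387×0.21814 + 0.96456×0.97592×0.99813 = -0.086893 + 0.939573 = 0.852680.
Q̄ = (S_0/π) × [bracket] = (1361/π) × 0.852680 = 369.40 W/m².
Ratio Q̄_A / Q̄_B = 65.090 / 369.40 = 0.1762.

Q̄_A / Q̄_B ≈ 0.176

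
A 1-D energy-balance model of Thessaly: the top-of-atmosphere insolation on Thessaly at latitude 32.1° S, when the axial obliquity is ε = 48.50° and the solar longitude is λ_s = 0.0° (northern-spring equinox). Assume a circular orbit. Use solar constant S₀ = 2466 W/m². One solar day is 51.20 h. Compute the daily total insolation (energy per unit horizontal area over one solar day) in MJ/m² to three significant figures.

123 MJ/m²

Solar declination: sin δ = sin ε · sin λ_s = sin 48.50° × sin 0.0° = 0.00000, so δ = +0.000°.
cos H₀ = −tan(-32.1°) tan(+0.000°) = 0.0000, H₀ = 1.5708 rad.
Bracket: H₀ sin φ sin δ + cos φ cos δ sin H₀ = 1.5708×-0.53140×0.00000 + 0.84712×1.00000×1.00000 = -0.000000 + 0.847120 = 0.847120.
Q̄ = (S₀/π) × [bracket] = (2466/π) × 0.847120 = 664.95 W/m².
Daily total = Q̄ × 51.20 h × 3600 s/h = 664.95 × 51.20 × 3600 / 10⁶ = 122.6 MJ/m².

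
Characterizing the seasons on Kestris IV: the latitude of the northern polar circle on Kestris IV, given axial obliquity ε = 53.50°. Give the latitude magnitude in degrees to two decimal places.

36.50°

The polar circle is the lowest latitude that experiences at least one full rotation of continuous daylight at the northern-summer solstice; it lies at |φ| = 90° − ε = 90° − 53.50° = 36.50°.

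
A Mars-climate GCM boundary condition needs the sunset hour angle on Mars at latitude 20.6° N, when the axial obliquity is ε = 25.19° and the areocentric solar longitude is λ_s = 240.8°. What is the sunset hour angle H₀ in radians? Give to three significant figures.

sin δ = sin 25.19° × sin 240.8° = -0.37153, so δ = -21.810°.
cos H₀ = −tan φ · tan δ = −tan(+20.6°) × tan(-21.810°) = 0.1504, so H₀ = 1.4198 rad = 81.35°.

H₀ = 1.42 rad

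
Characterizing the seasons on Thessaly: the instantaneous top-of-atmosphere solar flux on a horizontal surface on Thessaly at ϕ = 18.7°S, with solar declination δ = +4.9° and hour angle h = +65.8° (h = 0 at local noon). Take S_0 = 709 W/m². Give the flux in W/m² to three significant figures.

255 W/m²

cos θ_z = sin ϕ sin δ + cos ϕ cos δ cos h = -0.027386 + 0.386864 = 0.359478.
Flux = S_0 · cos θ_z = 709 × 0.359478 = 254.9 W/m².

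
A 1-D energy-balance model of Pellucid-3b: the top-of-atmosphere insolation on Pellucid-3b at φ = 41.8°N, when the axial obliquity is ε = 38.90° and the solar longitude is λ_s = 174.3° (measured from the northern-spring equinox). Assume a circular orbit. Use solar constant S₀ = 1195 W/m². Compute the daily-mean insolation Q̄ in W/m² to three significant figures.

Q̄ ≈ 308 W/m²

Solar declination: sin δ = sin ε · sin λ_s = sin 38.90° × sin 174.3° = 0.06237, so δ = +3.576°.
cos H₀ = −tan(+41.8°) tan(+3.576°) = -0.0559, H₀ = 1.6267 rad.
Bracket: H₀ sin φ sin δ + cos φ cos δ sin H₀ = 1.6267×0.66653×0.06237 + 0.74548×0.99805×0.99844 = 0.067624 + 0.742866 = 0.810490.
Q̄ = (S₀/π) × [bracket] = (1195/π) × 0.810490 = 308.3 W/m².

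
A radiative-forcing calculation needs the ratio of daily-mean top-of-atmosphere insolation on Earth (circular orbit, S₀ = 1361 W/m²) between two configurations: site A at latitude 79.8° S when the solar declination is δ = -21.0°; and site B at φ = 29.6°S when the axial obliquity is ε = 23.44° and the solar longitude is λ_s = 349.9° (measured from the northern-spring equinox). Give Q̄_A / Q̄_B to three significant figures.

— Configuration A (φ=-79.8°):
cos H₀ = −tan(-79.8°) tan(-21.000°) = -2.1334 ≤ −1 ⇒ polar day, H₀ = π.
Bracket: H₀ sin φ sin δ + cos φ cos δ sin H₀ = 3.1416×-0.98420×-0.35837 + 0.17708×0.93358×0.00000 = 1.108067 + 0.000000 = 1.108067.
Q̄ = (S₀/π) × [bracket] = (1361/π) × 1.108067 = 480.04 W/m².
— Configuration B (φ=-29.6°):
Solar declination: sin δ = sin ε · sin λ_s = sin 23.44° × sin 349.9° = -0.06976, so δ = -4.000°.
cos H₀ = −tan(-29.6°) tan(-4.000°) = -0.0397, H₀ = 1.6105 rad.
Bracket: H₀ sin φ sin δ + cos φ cos δ sin H₀ = 1.6105×-0.49394×-0.06976 + 0.86949×0.99756×0.99921 = 0.055493 + 0.866683 = 0.922176.
Q̄ = (S₀/π) × [bracket] = (1361/π) × 0.922176 = 399.50 W/m².
Ratio Q̄_A / Q̄_B = 480.04 / 399.50 = 1.202.

Q̄_A / Q̄_B ≈ 1.20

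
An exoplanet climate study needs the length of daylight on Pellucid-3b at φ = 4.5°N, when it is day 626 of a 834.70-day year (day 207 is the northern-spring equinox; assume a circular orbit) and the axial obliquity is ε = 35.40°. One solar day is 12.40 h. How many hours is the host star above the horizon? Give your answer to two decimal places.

6.20 h

Solar longitude: λ_s = 360° × (626 − 207)/834.70 = 180.712°.
sin δ = sin 35.40° × sin 180.712° = -0.00719, so δ = -0.412°.
cos H₀ = −tan φ · tan δ = −tan(+4.5°) × tan(-0.412°) = 0.0006, so H₀ = 1.5702 rad = 89.97°.
Daylight = 2H₀/(2π) × 12.40 h = (1.5702/π) × 12.40 = 6.20 h.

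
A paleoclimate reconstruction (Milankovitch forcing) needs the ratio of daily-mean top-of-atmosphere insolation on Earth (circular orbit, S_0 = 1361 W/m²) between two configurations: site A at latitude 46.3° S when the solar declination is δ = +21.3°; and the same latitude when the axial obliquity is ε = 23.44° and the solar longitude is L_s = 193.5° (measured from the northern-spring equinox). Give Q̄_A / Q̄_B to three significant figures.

— Configuration A (ϕ=-46.3°):
cos h₀ = −tan(-46.3°) tan(+21.300°) = 0.4080, h₀ = 1.1505 rad.
Bracket: h₀ sin ϕ sin δ + cos ϕ cos δ sin h₀ = 1.1505×-0.72297×0.36325 + 0.69088×0.93169×0.91299 = -0.302143 + 0.587679 = 0.285536.
Q̄ = (S_0/π) × [bracket] = (1361/π) × 0.285536 = 123.70 W/m².
— Configuration B (ϕ=-46.3°):
Solar declination: sin δ = sin ε · sin L_s = sin 23.44° × sin 193.5° = -0.09286, so δ = -5.328°.
cos h₀ = −tan(-46.3°) tan(-5.328°) = -0.0976, h₀ = 1.6685 rad.
Bracket: h₀ sin ϕ sin δ + cos ϕ cos δ sin h₀ = 1.6685×-0.72297×-0.09286 + 0.69088×0.99568×0.99523 = 0.112015 + 0.684614 = 0.796629.
Q̄ = (S_0/π) × [bracket] = (1361/π) × 0.796629 = 345.12 W/m².
Ratio Q̄_A / Q̄_B = 123.70 / 345.12 = 0.3584.

Q̄_A / Q̄_B ≈ 0.358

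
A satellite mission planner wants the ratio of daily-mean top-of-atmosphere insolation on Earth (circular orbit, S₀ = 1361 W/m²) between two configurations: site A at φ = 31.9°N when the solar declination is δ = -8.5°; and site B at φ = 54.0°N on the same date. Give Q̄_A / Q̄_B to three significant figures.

Q̄_A / Q̄_B ≈ 1.78

— Configuration A (φ=+31.9°):
cos H₀ = −tan(+31.9°) tan(-8.500°) = 0.0930, H₀ = 1.4776 rad.
Bracket: H₀ sin φ sin δ + cos φ cos δ sin H₀ = 1.4776×0.52844×-0.14781 + 0.84897×0.98902×0.99566 = -0.115413 + 0.836004 = 0.720591.
Q̄ = (S₀/π) × [bracket] = (1361/π) × 0.720591 = 312.17 W/m².
— Configuration B (φ=+54.0°):
cos H₀ = −tan(+54.0°) tan(-8.500°) = 0.2057, H₀ = 1.3636 rad.
Bracket: H₀ sin φ sin δ + cos φ cos δ sin H₀ = 1.3636×0.80902×-0.14781 + 0.58779×0.98902×0.97861 = -0.163061 + 0.568901 = 0.405840.
Q̄ = (S₀/π) × [bracket] = (1361/π) × 0.405840 = 175.82 W/m².
Ratio Q̄_A / Q̄_B = 312.17 / 175.82 = 1.776.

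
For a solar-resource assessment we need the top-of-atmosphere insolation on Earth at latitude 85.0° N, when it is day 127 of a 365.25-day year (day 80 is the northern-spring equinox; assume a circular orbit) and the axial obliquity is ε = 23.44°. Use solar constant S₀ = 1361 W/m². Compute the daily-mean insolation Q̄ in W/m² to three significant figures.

Solar longitude: λ_s = 360° × (127 − 80)/365.25 = 46.324°.
sin δ = sin 23.44° × sin 46.324° = 0.28771, so δ = +16.721°.
cos H₀ = −tan(+85.0°) tan(+16.721°) = -3.4337 ≤ −1 ⇒ polar day, H₀ = π.
Bracket: H₀ sin φ sin δ + cos φ cos δ sin H₀ = 3.1416×0.99619×0.28771 + 0.08716×0.95772×0.00000 = 0.900426 + 0.000000 = 0.900426.
Q̄ = (S₀/π) × [bracket] = (1361/π) × 0.900426 = 390.1 W/m².

Q̄ ≈ 390 W/m²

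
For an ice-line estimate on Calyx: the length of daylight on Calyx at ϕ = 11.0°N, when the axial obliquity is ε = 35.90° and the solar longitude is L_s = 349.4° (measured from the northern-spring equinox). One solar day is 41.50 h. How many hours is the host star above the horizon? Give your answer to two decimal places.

20.47 h

Solar declination: sin δ = sin ε · sin L_s = sin 35.90° × sin 349.4° = -0.10786, so δ = -6.192°.
cos h₀ = −tan ϕ · tan δ = −tan(+11.0°) × tan(-6.192°) = 0.0211, so h₀ = 1.5497 rad = 88.79°.
Daylight = 2h₀/(2π) × 41.50 h = (1.5497/π) × 41.50 = 20.47 h.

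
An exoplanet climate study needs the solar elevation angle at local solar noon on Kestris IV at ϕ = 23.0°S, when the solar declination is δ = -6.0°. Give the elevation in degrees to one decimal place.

73.0°

At local noon the hour angle is zero, so the zenith angle equals |ϕ − δ| = |-23.0° − (-6.000°)| = 17.000°.
Elevation = 90° − 17.000° = 73.0°.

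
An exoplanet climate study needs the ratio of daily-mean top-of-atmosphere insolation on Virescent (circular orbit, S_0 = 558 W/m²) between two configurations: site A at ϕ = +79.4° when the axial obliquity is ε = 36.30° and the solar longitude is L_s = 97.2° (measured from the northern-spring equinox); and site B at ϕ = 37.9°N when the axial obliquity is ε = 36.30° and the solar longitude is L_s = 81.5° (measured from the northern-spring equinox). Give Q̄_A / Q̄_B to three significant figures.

Q̄_A / Q̄_B ≈ 1.39

— Configuration A (ϕ=+79.4°):
Solar declination: sin δ = sin ε · sin L_s = sin 36.30° × sin 97.2° = 0.58734, so δ = +35.969°.
cos h₀ = −tan(+79.4°) tan(+35.969°) = -3.8778 ≤ −1 ⇒ polar day, h₀ = π.
Bracket: h₀ sin ϕ sin δ + cos ϕ cos δ sin h₀ = 3.1416×0.98294×0.58734 + 0.18395×0.80934×0.00000 = 1.813708 + 0.000000 = 1.813708.
Q̄ = (S_0/π) × [bracket] = (558/π) × 1.813708 = 322.15 W/m².
— Configuration B (ϕ=+37.9°):
Solar declination: sin δ = sin ε · sin L_s = sin 36.30° × sin 81.5° = 0.58551, so δ = +35.839°.
cos h₀ = −tan(+37.9°) tan(+35.839°) = -0.5623, h₀ = 2.1679 rad.
Bracket: h₀ sin ϕ sin δ + cos ϕ cos δ sin h₀ = 2.1679×0.61429×0.58551 + 0.78908×0.81066×0.82696 = 0.779735 + 0.528986 = 1.308721.
Q̄ = (S_0/π) × [bracket] = (558/π) × 1.308721 = 232.45 W/m².
Ratio Q̄_A / Q̄_B = 322.15 / 232.45 = 1.386.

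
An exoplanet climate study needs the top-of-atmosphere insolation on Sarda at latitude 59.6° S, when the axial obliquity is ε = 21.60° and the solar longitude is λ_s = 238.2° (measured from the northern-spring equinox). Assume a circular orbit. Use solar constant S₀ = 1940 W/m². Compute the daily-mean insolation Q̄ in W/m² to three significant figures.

Q̄ ≈ 607 W/m²

Solar declination: sin δ = sin ε · sin λ_s = sin 21.60° × sin 238.2° = -0.31287, so δ = -18.232°.
cos H₀ = −tan(-59.6°) tan(-18.232°) = -0.5615, H₀ = 2.1669 rad.
Bracket: H₀ sin φ sin δ + cos φ cos δ sin H₀ = 2.1669×-0.86251×-0.31287 + 0.50603×0.94980×0.82751 = 0.584746 + 0.397724 = 0.982470.
Q̄ = (S₀/π) × [bracket] = (1940/π) × 0.982470 = 606.7 W/m².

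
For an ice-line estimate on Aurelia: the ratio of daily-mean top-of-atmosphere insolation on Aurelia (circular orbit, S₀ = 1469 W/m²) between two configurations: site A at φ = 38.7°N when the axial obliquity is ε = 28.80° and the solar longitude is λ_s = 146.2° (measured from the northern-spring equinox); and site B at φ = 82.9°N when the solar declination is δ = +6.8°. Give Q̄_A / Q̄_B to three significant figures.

— Configuration A (φ=+38.7°):
Solar declination: sin δ = sin ε · sin λ_s = sin 28.80° × sin 146.2° = 0.26800, so δ = +15.545°.
cos H₀ = −tan(+38.7°) tan(+15.545°) = -0.2229, H₀ = 1.7955 rad.
Bracket: H₀ sin φ sin δ + cos φ cos δ sin H₀ = 1.7955×0.62524×0.26800 + 0.78043×0.96342×0.97485 = 0.300862 + 0.732972 = 1.033834.
Q̄ = (S₀/π) × [bracket] = (1469/π) × 1.033834 = 483.42 W/m².
— Configuration B (φ=+82.9°):
cos H₀ = −tan(+82.9°) tan(+6.800°) = -0.9573, H₀ = 2.8484 rad.
Bracket: H₀ sin φ sin δ + cos φ cos δ sin H₀ = 2.8484×0.99233×0.11840 + 0.12360×0.99297×0.28897 = 0.334664 + 0.035466 = 0.370130.
Q̄ = (S₀/π) × [bracket] = (1469/π) × 0.370130 = 173.07 W/m².
Ratio Q̄_A / Q̄_B = 483.42 / 173.07 = 2.793.

Q̄_A / Q̄_B ≈ 2.79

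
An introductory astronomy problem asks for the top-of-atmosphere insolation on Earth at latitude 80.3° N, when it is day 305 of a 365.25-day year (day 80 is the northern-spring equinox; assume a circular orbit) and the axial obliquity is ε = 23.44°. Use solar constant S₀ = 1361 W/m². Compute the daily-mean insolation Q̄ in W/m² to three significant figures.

Solar longitude: λ_s = 360° × (305 − 80)/365.25 = 221.766°.
sin δ = sin 23.44° × sin 221.766° = -0.26496, so δ = -15.365°.
cos H₀ = −tan(+80.3°) tan(-15.365°) = 1.6076 ≥ 1 ⇒ polar night, H₀ = 0 and Q̄ = 0.

Q̄ ≈ 0.00 W/m²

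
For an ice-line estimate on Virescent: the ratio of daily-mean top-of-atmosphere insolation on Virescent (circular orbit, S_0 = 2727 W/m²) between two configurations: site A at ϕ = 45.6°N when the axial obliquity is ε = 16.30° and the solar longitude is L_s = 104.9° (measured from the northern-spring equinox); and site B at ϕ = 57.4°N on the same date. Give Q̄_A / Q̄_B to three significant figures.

Q̄_A / Q̄_B ≈ 1.08

— Configuration A (ϕ=+45.6°):
Solar declination: sin δ = sin ε · sin L_s = sin 16.30° × sin 104.9° = 0.27123, so δ = +15.737°.
cos h₀ = −tan(+45.6°) tan(+15.737°) = -0.2878, h₀ = 1.8627 rad.
Bracket: h₀ sin ϕ sin δ + cos ϕ cos δ sin h₀ = 1.8627×0.71447×0.27123 + 0.69966×0.96251×0.95770 = 0.360965 + 0.644944 = 1.005909.
Q̄ = (S_0/π) × [bracket] = (2727/π) × 1.005909 = 873.16 W/m².
— Configuration B (ϕ=+57.4°):
cos h₀ = −tan(+57.4°) tan(+15.737°) = -0.4406, h₀ = 2.0271 rad.
Bracket: h₀ sin ϕ sin δ + cos ϕ cos δ sin h₀ = 2.0271×0.84245×0.27123 + 0.53877×0.96251×0.89769 = 0.463188 + 0.465516 = 0.928704.
Q̄ = (S_0/π) × [bracket] = (2727/π) × 0.928704 = 806.14 W/m².
Ratio Q̄_A / Q̄_B = 873.16 / 806.14 = 1.083.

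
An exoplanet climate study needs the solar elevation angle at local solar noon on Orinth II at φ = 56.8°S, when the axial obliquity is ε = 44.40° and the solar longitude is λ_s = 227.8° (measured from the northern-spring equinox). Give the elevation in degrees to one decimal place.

Solar declination: sin δ = sin ε · sin λ_s = sin 44.40° × sin 227.8° = -0.51831, so δ = -31.219°.
At local noon the hour angle is zero, so the zenith angle equals |φ − δ| = |-56.8° − (-31.219°)| = 25.581°.
Elevation = 90° − 25.581° = 64.4°.

64.4°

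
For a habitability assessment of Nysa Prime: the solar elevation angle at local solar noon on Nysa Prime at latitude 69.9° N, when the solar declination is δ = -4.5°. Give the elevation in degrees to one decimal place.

At local noon the hour angle is zero, so the zenith angle equals |φ − δ| = |+69.9° − (-4.500°)| = 74.400°.
Elevation = 90° − 74.400° = 15.6°.

15.6°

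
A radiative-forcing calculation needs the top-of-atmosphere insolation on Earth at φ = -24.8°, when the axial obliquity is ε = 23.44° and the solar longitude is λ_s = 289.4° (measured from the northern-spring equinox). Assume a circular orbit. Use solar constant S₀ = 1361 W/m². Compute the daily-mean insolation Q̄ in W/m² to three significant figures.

Q̄ ≈ 478 W/m²

Solar declination: sin δ = sin ε · sin λ_s = sin 23.44° × sin 289.4° = -0.37520, so δ = -22.037°.
cos H₀ = −tan(-24.8°) tan(-22.037°) = -0.1870, H₀ = 1.7589 rad.
Bracket: H₀ sin φ sin δ + cos φ cos δ sin H₀ = 1.7589×-0.41945×-0.37520 + 0.90778×0.92694×0.98235 = 0.276812 + 0.826606 = 1.103418.
Q̄ = (S₀/π) × [bracket] = (1361/π) × 1.103418 = 478.0 W/m².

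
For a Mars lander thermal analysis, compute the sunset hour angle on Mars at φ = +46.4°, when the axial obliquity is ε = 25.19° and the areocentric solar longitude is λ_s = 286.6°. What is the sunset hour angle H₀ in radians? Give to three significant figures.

sin δ = sin 25.19° × sin 286.6° = -0.40788, so δ = -24.072°.
cos H₀ = −tan φ · tan δ = −tan(+46.4°) × tan(-24.072°) = 0.4691, so H₀ = 1.0825 rad = 62.02°.

H₀ = 1.08 rad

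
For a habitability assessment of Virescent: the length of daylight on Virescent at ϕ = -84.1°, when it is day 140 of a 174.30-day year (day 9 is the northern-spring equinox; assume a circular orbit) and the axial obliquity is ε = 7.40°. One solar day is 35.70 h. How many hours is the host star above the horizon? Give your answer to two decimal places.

Solar longitude: L_s = 360° × (140 − 9)/174.30 = 270.568°.
sin δ = sin 7.40° × sin 270.568° = -0.12879, so δ = -7.400°.
Sunrise equation: cos h₀ = −tan ϕ · tan δ = -1.2567 ≤ −1, so the host star never sets (polar day) and h₀ = π.
Daylight = 2h₀/(2π) × 35.70 h = (3.1416/π) × 35.70 = 35.70 h.

35.70 h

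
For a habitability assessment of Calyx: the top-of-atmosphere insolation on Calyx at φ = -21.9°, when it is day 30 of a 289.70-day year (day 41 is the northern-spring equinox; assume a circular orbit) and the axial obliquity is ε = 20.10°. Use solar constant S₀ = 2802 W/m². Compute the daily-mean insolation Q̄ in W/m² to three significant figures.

Solar longitude: λ_s = 360° × (30 − 41)/289.70 = -13.669°, i.e. -13.669° + 360° = 346.331°.
sin δ = sin 20.10° × sin 346.331° = -0.08121, so δ = -4.658°.
cos H₀ = −tan(-21.9°) tan(-4.658°) = -0.0328, H₀ = 1.6036 rad.
Bracket: H₀ sin φ sin δ + cos φ cos δ sin H₀ = 1.6036×-0.37299×-0.08121 + 0.92784×0.99670×0.99946 = 0.048574 + 0.924279 = 0.972853.
Q̄ = (S₀/π) × [bracket] = (2802/π) × 0.972853 = 867.7 W/m².

Q̄ ≈ 868 W/m²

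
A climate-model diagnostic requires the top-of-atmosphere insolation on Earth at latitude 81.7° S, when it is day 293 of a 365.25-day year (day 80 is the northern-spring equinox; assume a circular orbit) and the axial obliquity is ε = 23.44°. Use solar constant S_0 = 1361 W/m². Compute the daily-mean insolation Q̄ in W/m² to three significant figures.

Q̄ ≈ 267 W/m²

Solar longitude: L_s = 360° × (293 − 80)/365.25 = 209.938°.
sin δ = sin 23.44° × sin 209.938° = -0.19852, so δ = -11.451°.
cos h₀ = −tan(-81.7°) tan(-11.451°) = -1.3885 ≤ −1 ⇒ polar day, h₀ = π.
Bracket: h₀ sin ϕ sin δ + cos ϕ cos δ sin h₀ = 3.1416×-0.98953×-0.19852 + 0.14436×0.98010×0.00000 = 0.617141 + 0.000000 = 0.617141.
Q̄ = (S_0/π) × [bracket] = (1361/π) × 0.617141 = 267.4 W/m².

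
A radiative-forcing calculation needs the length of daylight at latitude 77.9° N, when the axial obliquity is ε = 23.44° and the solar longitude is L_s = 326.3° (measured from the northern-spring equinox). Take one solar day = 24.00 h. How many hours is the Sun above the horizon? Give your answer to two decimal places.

0.00 h

Solar declination: sin δ = sin ε · sin L_s = sin 23.44° × sin 326.3° = -0.22071, so δ = -12.751°.
cos h₀ = −tan ϕ · tan δ = 1.0556 ≥ 1, so the Sun never rises (polar night) and h₀ = 0.
Daylight = 2h₀/(2π) × 24.00 h = (0.0000/π) × 24.00 = 0.00 h.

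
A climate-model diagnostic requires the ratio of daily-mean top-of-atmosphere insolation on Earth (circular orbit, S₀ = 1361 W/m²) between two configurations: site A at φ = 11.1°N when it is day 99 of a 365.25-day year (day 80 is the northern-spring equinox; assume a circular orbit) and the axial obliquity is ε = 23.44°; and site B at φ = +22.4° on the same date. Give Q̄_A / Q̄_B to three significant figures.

Q̄_A / Q̄_B ≈ 1.02

— Configuration A (φ=+11.1°):
Solar longitude: λ_s = 360° × (99 − 80)/365.25 = 18.727°.
sin δ = sin 23.44° × sin 18.727° = 0.12771, so δ = +7.337°.
cos H₀ = −tan(+11.1°) tan(+7.337°) = -0.0253, H₀ = 1.5961 rad.
Bracket: H₀ sin φ sin δ + cos φ cos δ sin H₀ = 1.5961×0.19252×0.12771 + 0.98129×0.99181×0.99968 = 0.039243 + 0.972942 = 1.012185.
Q̄ = (S₀/π) × [bracket] = (1361/π) × 1.012185 = 438.50 W/m².
— Configuration B (φ=+22.4°):
cos H₀ = −tan(+22.4°) tan(+7.337°) = -0.0531, H₀ = 1.6239 rad.
Bracket: H₀ sin φ sin δ + cos φ cos δ sin H₀ = 1.6239×0.38107×0.12771 + 0.92455×0.99181×0.99859 = 0.079029 + 0.915685 = 0.994714.
Q̄ = (S₀/π) × [bracket] = (1361/π) × 0.994714 = 430.93 W/m².
Ratio Q̄_A / Q̄_B = 438.50 / 430.93 = 1.018.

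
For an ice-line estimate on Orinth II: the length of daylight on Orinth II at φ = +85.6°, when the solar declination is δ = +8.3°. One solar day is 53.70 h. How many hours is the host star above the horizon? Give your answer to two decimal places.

Sunrise equation: cos H₀ = −tan φ · tan δ = -1.8959 ≤ −1, so the host star never sets (polar day) and H₀ = π.
Daylight = 2H₀/(2π) × 53.70 h = (3.1416/π) × 53.70 = 53.70 h.

53.70 h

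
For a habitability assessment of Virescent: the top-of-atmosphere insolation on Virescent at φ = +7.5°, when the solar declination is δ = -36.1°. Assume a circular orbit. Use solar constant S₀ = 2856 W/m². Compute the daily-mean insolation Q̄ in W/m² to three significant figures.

Q̄ ≈ 622 W/m²

cos H₀ = −tan(+7.5°) tan(-36.100°) = 0.0960, H₀ = 1.4746 rad.
Bracket: H₀ sin φ sin δ + cos φ cos δ sin H₀ = 1.4746×0.13053×-0.58920 + 0.99144×0.80799×0.99538 = -0.113409 + 0.797373 = 0.683964.
Q̄ = (S₀/π) × [bracket] = (2856/π) × 0.683964 = 621.8 W/m².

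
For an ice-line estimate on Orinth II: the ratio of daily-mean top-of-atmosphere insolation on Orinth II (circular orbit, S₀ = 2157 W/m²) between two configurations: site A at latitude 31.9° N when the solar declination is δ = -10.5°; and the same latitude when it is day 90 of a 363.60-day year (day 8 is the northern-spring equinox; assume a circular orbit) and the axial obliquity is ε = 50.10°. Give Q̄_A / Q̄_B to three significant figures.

— Configuration A (φ=+31.9°):
cos H₀ = −tan(+31.9°) tan(-10.500°) = 0.1154, H₀ = 1.4552 rad.
Bracket: H₀ sin φ sin δ + cos φ cos δ sin H₀ = 1.4552×0.52844×-0.18224 + 0.84897×0.98325×0.99332 = -0.140140 + 0.829174 = 0.689034.
Q̄ = (S₀/π) × [bracket] = (2157/π) × 0.689034 = 473.09 W/m².
— Configuration B (φ=+31.9°):
Solar longitude: λ_s = 360° × (90 − 8)/363.60 = 81.188°.
sin δ = sin 50.10° × sin 81.188° = 0.75811, so δ = +49.298°.
cos H₀ = −tan(+31.9°) tan(+49.298°) = -0.7236, H₀ = 2.3798 rad.
Bracket: H₀ sin φ sin δ + cos φ cos δ sin H₀ = 2.3798×0.52844×0.75811 + 0.84897×0.65213×0.69021 = 0.953385 + 0.382127 = 1.335512.
Q̄ = (S₀/π) × [bracket] = (2157/π) × 1.335512 = 916.96 W/m².
Ratio Q̄_A / Q̄_B = 473.09 / 916.96 = 0.5159.

Q̄_A / Q̄_B ≈ 0.516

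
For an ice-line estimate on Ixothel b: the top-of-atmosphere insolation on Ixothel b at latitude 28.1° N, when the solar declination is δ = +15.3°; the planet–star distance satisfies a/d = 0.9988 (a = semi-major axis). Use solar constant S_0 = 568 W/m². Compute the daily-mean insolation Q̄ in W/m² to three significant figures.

cos h₀ = −tan(+28.1°) tan(+15.300°) = -0.1461, h₀ = 1.7174 rad.
Bracket: h₀ sin ϕ sin δ + cos ϕ cos δ sin h₀ = 1.7174×0.47101×0.26387 + 0.88213×0.96456×0.98927 = 0.213448 + 0.841738 = 1.055186.
Inverse-square distance factor (a/d)² = 0.9988² = 0.997601.
Q̄ = (S_0/π) × 0.997601 × [bracket] = (568/π) × 0.997601 × 1.055186 = 190.3 W/m².

Q̄ ≈ 190 W/m²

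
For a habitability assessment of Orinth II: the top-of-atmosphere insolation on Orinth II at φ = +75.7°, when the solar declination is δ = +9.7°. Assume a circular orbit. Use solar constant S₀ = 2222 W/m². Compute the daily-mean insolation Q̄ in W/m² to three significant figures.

cos H₀ = −tan(+75.7°) tan(+9.700°) = -0.6706, H₀ = 2.3058 rad.
Bracket: H₀ sin φ sin δ + cos φ cos δ sin H₀ = 2.3058×0.96902×0.16849 + 0.24700×0.98570×0.74182 = 0.376468 + 0.180609 = 0.557077.
Q̄ = (S₀/π) × [bracket] = (2222/π) × 0.557077 = 394.0 W/m².

Q̄ ≈ 394 W/m²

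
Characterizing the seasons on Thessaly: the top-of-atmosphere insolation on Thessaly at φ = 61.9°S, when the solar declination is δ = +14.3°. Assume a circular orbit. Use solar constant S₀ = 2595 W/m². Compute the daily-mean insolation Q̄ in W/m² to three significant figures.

cos H₀ = −tan(-61.9°) tan(+14.300°) = 0.4774, H₀ = 1.0731 rad.
Bracket: H₀ sin φ sin δ + cos φ cos δ sin H₀ = 1.0731×-0.88213×0.24700 + 0.47101×0.96902×0.87870 = -0.233814 + 0.401055 = 0.167241.
Q̄ = (S₀/π) × [bracket] = (2595/π) × 0.167241 = 138.1 W/m².

Q̄ ≈ 138 W/m²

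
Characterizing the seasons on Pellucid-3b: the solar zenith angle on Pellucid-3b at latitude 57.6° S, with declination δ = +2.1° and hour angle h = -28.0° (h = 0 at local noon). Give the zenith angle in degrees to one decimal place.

θ_z = 63.8°

cos θ_z = sin φ sin δ + cos φ cos δ cos h = -0.030939 + 0.472789 = 0.441850.
θ_z = arccos(0.441850) = 63.8°.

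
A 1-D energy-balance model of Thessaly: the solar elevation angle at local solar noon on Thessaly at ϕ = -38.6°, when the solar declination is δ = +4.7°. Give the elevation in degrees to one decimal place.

At local noon the hour angle is zero, so the zenith angle equals |ϕ − δ| = |-38.6° − (+4.700°)| = 43.300°.
Elevation = 90° − 43.300° = 46.7°.

46.7°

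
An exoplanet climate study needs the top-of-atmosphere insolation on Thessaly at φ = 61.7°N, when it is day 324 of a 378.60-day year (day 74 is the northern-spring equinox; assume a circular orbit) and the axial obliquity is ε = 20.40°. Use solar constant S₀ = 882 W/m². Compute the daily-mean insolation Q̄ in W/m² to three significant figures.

Solar longitude: λ_s = 360° × (324 − 74)/378.60 = 237.718°.
sin δ = sin 20.40° × sin 237.718° = -0.29469, so δ = -17.139°.
cos H₀ = −tan(+61.7°) tan(-17.139°) = 0.5727, H₀ = 0.9610 rad.
Bracket: H₀ sin φ sin δ + cos φ cos δ sin H₀ = 0.9610×0.88048×-0.29469 + 0.47409×0.95559×0.81974 = -0.249349 + 0.371371 = 0.122022.
Q̄ = (S₀/π) × [bracket] = (882/π) × 0.122022 = 34.26 W/m².

Q̄ ≈ 34.3 W/m²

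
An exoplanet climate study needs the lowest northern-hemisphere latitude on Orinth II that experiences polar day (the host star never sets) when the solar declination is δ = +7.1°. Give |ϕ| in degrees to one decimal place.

|ϕ| = 82.9°

Polar day requires cos h₀ = −tan ϕ tan δ ≤ −1, i.e. tan ϕ tan δ ≥ 1.
The boundary is |tan ϕ| · |tan δ| = 1, so |ϕ| = 90° − |δ| = 90° − 7.1° = 82.9° in the northern hemisphere.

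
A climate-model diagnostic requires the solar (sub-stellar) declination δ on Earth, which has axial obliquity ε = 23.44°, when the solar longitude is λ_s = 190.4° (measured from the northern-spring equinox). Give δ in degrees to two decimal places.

sin δ = sin ε · sin λ_s = sin 23.44° × sin 190.4° = -0.071808.
δ = arcsin(-0.071808) = -4.12°.

δ = -4.12°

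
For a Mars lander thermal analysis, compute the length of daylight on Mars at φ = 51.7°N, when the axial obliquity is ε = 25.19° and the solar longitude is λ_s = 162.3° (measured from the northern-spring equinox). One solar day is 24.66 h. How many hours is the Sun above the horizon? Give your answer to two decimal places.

13.63 h

Solar declination: sin δ = sin ε · sin λ_s = sin 25.19° × sin 162.3° = 0.12940, so δ = +7.435°.
cos H₀ = −tan φ · tan δ = −tan(+51.7°) × tan(+7.435°) = -0.1652, so H₀ = 1.7368 rad = 99.51°.
Daylight = 2H₀/(2π) × 24.66 h = (1.7368/π) × 24.66 = 13.63 h.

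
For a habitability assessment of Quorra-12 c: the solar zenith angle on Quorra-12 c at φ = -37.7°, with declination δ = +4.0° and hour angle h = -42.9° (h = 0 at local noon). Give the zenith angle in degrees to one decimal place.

cos θ_z = sin φ sin δ + cos φ cos δ cos h = -0.042658 + 0.578193 = 0.535535.
θ_z = arccos(0.535535) = 57.6°.

θ_z = 57.6°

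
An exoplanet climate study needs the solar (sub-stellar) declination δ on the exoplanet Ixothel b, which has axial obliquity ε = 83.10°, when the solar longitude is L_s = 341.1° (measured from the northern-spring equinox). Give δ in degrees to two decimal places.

δ = -18.76°

sin δ = sin ε · sin L_s = sin 83.10° × sin 341.1° = -0.321571.
δ = arcsin(-0.321571) = -18.76°.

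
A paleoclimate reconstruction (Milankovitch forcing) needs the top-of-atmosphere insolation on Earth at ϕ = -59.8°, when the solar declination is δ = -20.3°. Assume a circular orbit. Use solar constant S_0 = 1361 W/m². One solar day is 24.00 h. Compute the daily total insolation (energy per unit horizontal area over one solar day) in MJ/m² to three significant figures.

39.0 MJ/m²

cos h₀ = −tan(-59.8°) tan(-20.300°) = -0.6356, h₀ = 2.2595 rad.
Bracket: h₀ sin ϕ sin δ + cos ϕ cos δ sin h₀ = 2.2595×-0.86427×-0.34694 + 0.50302×0.93789×0.77204 = 0.677511 + 0.364231 = 1.041742.
Q̄ = (S_0/π) × [bracket] = (1361/π) × 1.041742 = 451.30 W/m².
Daily total = Q̄ × 24.00 h × 3600 s/h = 451.30 × 24.00 × 3600 / 10⁶ = 38.99 MJ/m².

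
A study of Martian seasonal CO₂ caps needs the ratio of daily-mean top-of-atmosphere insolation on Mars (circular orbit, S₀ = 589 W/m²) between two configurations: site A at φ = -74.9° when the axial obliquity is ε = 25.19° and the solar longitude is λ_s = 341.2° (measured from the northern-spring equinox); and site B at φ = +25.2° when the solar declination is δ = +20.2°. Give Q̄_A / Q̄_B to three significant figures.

— Configuration A (φ=-74.9°):
Solar declination: sin δ = sin ε · sin λ_s = sin 25.19° × sin 341.2° = -0.13716, so δ = -7.884°.
cos H₀ = −tan(-74.9°) tan(-7.884°) = -0.5132, H₀ = 2.1097 rad.
Bracket: H₀ sin φ sin δ + cos φ cos δ sin H₀ = 2.1097×-0.96547×-0.13716 + 0.26050×0.99055×0.85827 = 0.279375 + 0.221467 = 0.500842.
Q̄ = (S₀/π) × [bracket] = (589/π) × 0.500842 = 93.900 W/m².
— Configuration B (φ=+25.2°):
cos H₀ = −tan(+25.2°) tan(+20.200°) = -0.1731, H₀ = 1.7448 rad.
Bracket: H₀ sin φ sin δ + cos φ cos δ sin H₀ = 1.7448×0.42578×0.34530 + 0.90483×0.93849×0.98490 = 0.256524 + 0.836351 = 1.092875.
Q̄ = (S₀/π) × [bracket] = (589/π) × 1.092875 = 204.90 W/m².
Ratio Q̄_A / Q̄_B = 93.900 / 204.90 = 0.4583.

Q̄_A / Q̄_B ≈ 0.458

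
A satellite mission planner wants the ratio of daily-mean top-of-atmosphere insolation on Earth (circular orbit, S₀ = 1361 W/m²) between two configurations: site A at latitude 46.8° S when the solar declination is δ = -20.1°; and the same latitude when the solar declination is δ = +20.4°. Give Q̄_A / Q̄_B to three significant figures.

— Configuration A (φ=-46.8°):
cos H₀ = −tan(-46.8°) tan(-20.100°) = -0.3897, H₀ = 1.9711 rad.
Bracket: H₀ sin φ sin δ + cos φ cos δ sin H₀ = 1.9711×-0.72897×-0.34366 + 0.68455×0.93909×0.92094 = 0.493796 + 0.592030 = 1.085826.
Q̄ = (S₀/π) × [bracket] = (1361/π) × 1.085826 = 470.40 W/m².
— Configuration B (φ=-46.8°):
cos H₀ = −tan(-46.8°) tan(+20.400°) = 0.3960, H₀ = 1.1636 rad.
Bracket: H₀ sin φ sin δ + cos φ cos δ sin H₀ = 1.1636×-0.72897×0.34857 + 0.68455×0.93728×0.91824 = -0.295667 + 0.589157 = 0.293490.
Q̄ = (S₀/π) × [bracket] = (1361/π) × 0.293490 = 127.15 W/m².
Ratio Q̄_A / Q̄_B = 470.40 / 127.15 = 3.700.

Q̄_A / Q̄_B ≈ 3.70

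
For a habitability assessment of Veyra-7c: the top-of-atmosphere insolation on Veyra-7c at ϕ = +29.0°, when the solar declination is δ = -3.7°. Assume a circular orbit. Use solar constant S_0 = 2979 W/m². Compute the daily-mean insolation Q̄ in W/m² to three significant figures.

Q̄ ≈ 782 W/m²

cos h₀ = −tan(+29.0°) tan(-3.700°) = 0.0358, h₀ = 1.5349 rad.
Bracket: h₀ sin ϕ sin δ + cos ϕ cos δ sin h₀ = 1.5349×0.48481×-0.06453 + 0.87462×0.99792×0.99936 = -0.048019 + 0.872242 = 0.824223.
Q̄ = (S_0/π) × [bracket] = (2979/π) × 0.824223 = 781.6 W/m².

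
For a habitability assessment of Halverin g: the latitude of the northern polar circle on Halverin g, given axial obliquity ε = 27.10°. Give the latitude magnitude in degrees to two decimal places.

62.90°

The polar circle is the lowest latitude that experiences at least one full rotation of continuous daylight at the northern-summer solstice; it lies at |φ| = 90° − ε = 90° − 27.10° = 62.90°.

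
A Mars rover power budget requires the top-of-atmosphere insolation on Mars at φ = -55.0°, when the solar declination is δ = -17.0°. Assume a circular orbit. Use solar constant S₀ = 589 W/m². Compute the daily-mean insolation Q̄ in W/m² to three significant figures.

cos H₀ = −tan(-55.0°) tan(-17.000°) = -0.4366, H₀ = 2.0226 rad.
Bracket: H₀ sin φ sin δ + cos φ cos δ sin H₀ = 2.0226×-0.81915×-0.29237 + 0.57358×0.95630×0.89964 = 0.484402 + 0.493466 = 0.977868.
Q̄ = (S₀/π) × [bracket] = (589/π) × 0.977868 = 183.3 W/m².

Q̄ ≈ 183 W/m²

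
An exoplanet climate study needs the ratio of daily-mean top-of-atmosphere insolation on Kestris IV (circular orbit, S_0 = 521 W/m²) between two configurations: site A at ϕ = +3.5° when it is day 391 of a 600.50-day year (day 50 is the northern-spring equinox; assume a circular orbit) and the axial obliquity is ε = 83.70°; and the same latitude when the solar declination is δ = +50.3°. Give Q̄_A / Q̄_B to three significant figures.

— Configuration A (ϕ=+3.5°):
Solar longitude: L_s = 360° × (391 − 50)/600.50 = 204.430°.
sin δ = sin 83.70° × sin 204.430° = -0.41108, so δ = -24.273°.
cos h₀ = −tan(+3.5°) tan(-24.273°) = 0.0276, h₀ = 1.5432 rad.
Bracket: h₀ sin ϕ sin δ + cos ϕ cos δ sin h₀ = 1.5432×0.06105×-0.41108 + 0.99813×0.91160×0.99962 = -0.038729 + 0.909550 = 0.870821.
Q̄ = (S_0/π) × [bracket] = (521/π) × 0.870821 = 144.42 W/m².
— Configuration B (ϕ=+3.5°):
cos h₀ = −tan(+3.5°) tan(+50.300°) = -0.0737, h₀ = 1.6445 rad.
Bracket: h₀ sin ϕ sin δ + cos ϕ cos δ sin h₀ = 1.6445×0.06105×0.76940 + 0.99813×0.63877×0.99728 = 0.077245 + 0.635841 = 0.713086.
Q̄ = (S_0/π) × [bracket] = (521/π) × 0.713086 = 118.26 W/m².
Ratio Q̄_A / Q̄_B = 144.42 / 118.26 = 1.221.

Q̄_A / Q̄_B ≈ 1.22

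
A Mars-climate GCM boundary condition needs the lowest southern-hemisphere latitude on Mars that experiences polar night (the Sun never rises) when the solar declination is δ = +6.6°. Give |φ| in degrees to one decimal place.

|φ| = 83.4°

Polar night requires cos H₀ = −tan φ tan δ ≥ 1, i.e. tan φ tan δ ≤ −1.
The boundary is |tan φ| · |tan δ| = 1, so |φ| = 90° − |δ| = 90° − 6.6° = 83.4° in the southern hemisphere.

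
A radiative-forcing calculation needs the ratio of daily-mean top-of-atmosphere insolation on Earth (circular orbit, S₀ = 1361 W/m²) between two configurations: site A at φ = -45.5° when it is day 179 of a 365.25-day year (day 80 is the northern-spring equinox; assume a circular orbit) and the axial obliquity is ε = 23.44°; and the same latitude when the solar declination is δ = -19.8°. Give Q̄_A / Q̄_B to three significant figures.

— Configuration A (φ=-45.5°):
Solar longitude: λ_s = 360° × (179 − 80)/365.25 = 97.577°.
sin δ = sin 23.44° × sin 97.577° = 0.39432, so δ = +23.223°.
cos H₀ = −tan(-45.5°) tan(+23.223°) = 0.4366, H₀ = 1.1189 rad.
Bracket: H₀ sin φ sin δ + cos φ cos δ sin H₀ = 1.1189×-0.71325×0.39432 + 0.70091×0.91898×0.89964 = -0.314689 + 0.579478 = 0.264789.
Q̄ = (S₀/π) × [bracket] = (1361/π) × 0.264789 = 114.71 W/m².
— Configuration B (φ=-45.5°):
cos H₀ = −tan(-45.5°) tan(-19.800°) = -0.3664, H₀ = 1.9459 rad.
Bracket: H₀ sin φ sin δ + cos φ cos δ sin H₀ = 1.9459×-0.71325×-0.33874 + 0.70091×0.94088×0.93047 = 0.470142 + 0.613619 = 1.083761.
Q̄ = (S₀/π) × [bracket] = (1361/π) × 1.083761 = 469.51 W/m².
Ratio Q̄_A / Q̄_B = 114.71 / 469.51 = 0.2443.

Q̄_A / Q̄_B ≈ 0.244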